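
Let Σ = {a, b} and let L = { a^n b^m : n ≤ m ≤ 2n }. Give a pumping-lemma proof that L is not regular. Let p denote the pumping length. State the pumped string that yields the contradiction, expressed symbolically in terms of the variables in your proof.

Assume L is regular. Let p be the pumping length given by the pumping lemma.
Take w = a^p b^p ∈ L (since p ≤ p ≤ 2p), with |w| = 2p ≥ p.
By the pumping lemma, w = xyz with |xy| ≤ p and |y| > 0.
Since the first p symbols of w are all a's and |xy| ≤ p, y lies entirely in the leading a-block: y = a^k for some k with 1 ≤ k ≤ p.
Pump with i = 2: xy^2z = a^{p+k} b^p. Now n = p+k > p = m, so the condition n ≤ m fails. Thus xy^2z ∉ L.
Contradiction. Therefore L is not regular.

a^{p+k} b^p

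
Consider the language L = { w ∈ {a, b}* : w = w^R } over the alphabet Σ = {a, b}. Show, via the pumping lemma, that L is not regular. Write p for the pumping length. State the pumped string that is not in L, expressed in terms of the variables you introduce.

a^{p+k} b a^p

Assume L is regular; let p be its pumping constant.
Take w = a^p b a^p, a palindrome of length 2p+1 ≥ p.
The pumping lemma gives a decomposition w = xyz where |xy| ≤ p and |y| > 0.
The first p characters of w are a's, so xy (and hence y) consists only of a's. Write y = a^k, 1 ≤ k ≤ p.
Pump with i = 2: xy^2z = a^{p+k} b a^p. Its reverse is a^p b a^{p+k}, which differs from xy^2z since k ≥ 1. So xy^2z is not a palindrome and xy^2z ∉ L.
This contradicts the pumping lemma, so L is not regular.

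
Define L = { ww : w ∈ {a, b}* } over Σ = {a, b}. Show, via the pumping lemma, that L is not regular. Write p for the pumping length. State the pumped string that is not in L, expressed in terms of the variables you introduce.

a^{p+k} b^p a^p b^p

Toward a contradiction, assume L is regular with pumping length p.
Take w = a^p b^p a^p b^p = uu where u = a^pb^p; then w ∈ L and |w| = 4p ≥ p.
The pumping lemma gives a decomposition w = xyz where |xy| ≤ p and y is nonempty.
Since the first p symbols of w are all a's and |xy| ≤ p, y lies entirely in the leading a-block: y = a^k for some k with 1 ≤ k ≤ p.
Pump with i = 2: xy^2z = a^{p+k} b^p a^p b^p, of length 4p+k. Suppose this equals vv. The string starts with a and ends with b, so v does too; thus the boundary between the two copies of v is a b→a transition. There is exactly one such transition, at position 2p+k, so |v| = 2p+k and |vv| = 4p+2k ≠ 4p+k since k ≥ 1. So xy^2z ∉ L.
Contradiction. Therefore L is not regular.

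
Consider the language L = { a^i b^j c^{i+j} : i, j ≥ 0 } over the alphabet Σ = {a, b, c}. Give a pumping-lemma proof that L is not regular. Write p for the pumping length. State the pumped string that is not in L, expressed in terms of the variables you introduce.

Suppose for contradiction that L is regular, and let p be the pumping length.
Take w = a^p b^p c^{2p} ∈ L (with i=j=p, i+j=2p), |w| = 4p ≥ p.
By the pumping lemma, w = xyz with |xy| ≤ p and |y| ≥ 1.
Because |xy| ≤ p and w begins with p copies of a, we have y = a^k with 1 ≤ k ≤ p.
Consider xy^2z = a^{p+k} b^p c^{2p}. Now the a- and b-counts sum to 2p+k, but the c-count is 2p ≠ 2p+k. So xy^2z ∉ L.
This is a contradiction; hence L is not regular.

a^{p+k} b^p c^{2p}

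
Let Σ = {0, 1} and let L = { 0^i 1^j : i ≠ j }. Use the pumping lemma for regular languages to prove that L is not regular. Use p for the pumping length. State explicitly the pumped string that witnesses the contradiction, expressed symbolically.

0^{p+p!} 1^{p+p!}

Suppose for contradiction that L is regular, and let p be the pumping length.
Choose w = 0^p 1^{p+p!}. Since p ≠ p+p!, w ∈ L; and |w| ≥ p.
By the pumping lemma, w = xyz with |xy| ≤ p and |y| > 0.
Since the first p symbols of w are all 0's and |xy| ≤ p, y lies entirely in the leading 0-block: y = 0^k for some k with 1 ≤ k ≤ p.
Since 1 ≤ k ≤ p, k divides p!; set t = 1 + p!/k. Then xy^t z has p + (p!/k)·k = p + p! copies of 0. Now the 0-count equals the 1-count, so i ≠ j fails. So xy^t z = 0^{p+p!} 1^{p+p!} ∉ L.
This contradicts the pumping lemma, so L is not regular.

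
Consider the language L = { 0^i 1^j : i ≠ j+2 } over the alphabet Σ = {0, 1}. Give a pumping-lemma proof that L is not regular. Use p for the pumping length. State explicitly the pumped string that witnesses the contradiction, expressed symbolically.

0^{p+p!} 1^{p+p!-2}

Assume L is regular. Let p be the pumping length given by the pumping lemma.
Choose w = 0^p 1^{p+p!-2}. Since p ≠ (p+p!-2)+2 = p+p!, w ∈ L; and |w| ≥ p.
The pumping lemma gives a decomposition w = xyz where |xy| ≤ p and |y| ≥ 1.
Since the first p symbols of w are all 0's and |xy| ≤ p, y lies entirely in the leading 0-block: y = 0^k for some k with 1 ≤ k ≤ p.
Since 1 ≤ k ≤ p, k divides p!; set t = 1 + p!/k. Then xy^t z has p + (p!/k)·k = p + p! copies of 0. Now the 0-count is p+p! and (1-count)+2 = (p+p!-2)+2 = p+p!, so i ≠ j+2 fails. So xy^t z = 0^{p+p!} 1^{p+p!-2} ∉ L.
Contradiction. Therefore L is not regular.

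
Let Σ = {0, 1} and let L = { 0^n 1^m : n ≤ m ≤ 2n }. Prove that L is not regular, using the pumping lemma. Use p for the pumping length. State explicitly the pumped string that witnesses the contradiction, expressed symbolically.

0^{p+k} 1^p

Suppose for contradiction that L is regular, and let p be the pumping length.
Take w = 0^p 1^p ∈ L (since p ≤ p ≤ 2p), with |w| = 2p ≥ p.
Write w = xyz as guaranteed by the lemma, with |xy| ≤ p and y is nonempty.
The first p characters of w are 0's, so xy (and hence y) consists only of 0's. Write y = 0^k, 1 ≤ k ≤ p.
Pump with i = 2: xy^2z = 0^{p+k} 1^p. Now n = p+k > p = m, so the condition n ≤ m fails. Thus xy^2z ∉ L.
This contradicts the pumping lemma, so L is not regular.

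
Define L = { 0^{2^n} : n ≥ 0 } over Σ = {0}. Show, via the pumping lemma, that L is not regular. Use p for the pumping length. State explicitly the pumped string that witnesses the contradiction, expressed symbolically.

Suppose for contradiction that L is regular, and let p be the pumping length.
Take w = 0^{2^p} ∈ L with |w| = 2^p ≥ p.
Write w = xyz as guaranteed by the lemma, with |xy| ≤ p and |y| ≥ 1.
Then y = 0^k for some k with 1 ≤ k ≤ p.
Pump with i = 2: xy^2z = 0^{2^p+k}. Since 1 ≤ k ≤ p < 2^p, we have 2^p < 2^p+k < 2^{p+1}, so 2^p+k is not a power of 2. So xy^2z ∉ L.
This is a contradiction; hence L is not regular.

0^{2^p+k}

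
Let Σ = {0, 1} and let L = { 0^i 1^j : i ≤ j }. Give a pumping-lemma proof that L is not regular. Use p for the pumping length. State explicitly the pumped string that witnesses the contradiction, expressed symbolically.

Assume L is regular. Let p be the pumping length given by the pumping lemma.
Choose w = 0^p 1^p ∈ L, with |w| = 2p ≥ p.
Write w = xyz as guaranteed by the lemma, with |xy| ≤ p and y is nonempty.
Since the first p symbols of w are all 0's and |xy| ≤ p, y lies entirely in the leading 0-block: y = 0^k for some k with 1 ≤ k ≤ p.
Consider xy^2z = 0^{p+k} 1^p. Since k ≥ 1, the 0-count p+k exceeds the 1-count p, so i ≤ j fails; thus xy^2z ∉ L.
This contradicts the pumping lemma, so L is not regular.

0^{p+k} 1^p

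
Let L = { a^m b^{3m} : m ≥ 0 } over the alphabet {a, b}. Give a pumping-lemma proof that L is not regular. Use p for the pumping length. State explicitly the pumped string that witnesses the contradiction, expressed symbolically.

a^{p+k} b^{3p}

Assume L is regular. Let p be the pumping length given by the pumping lemma.
Let w = a^p b^{3p} ∈ L; note |w| = 4p ≥ p.
Write w = xyz as guaranteed by the lemma, with |xy| ≤ p and |y| ≥ 1.
Since the first p symbols of w are all a's and |xy| ≤ p, y lies entirely in the leading a-block: y = a^k for some k with 1 ≤ k ≤ p.
Pump with i = 2: xy^2z = a^{p+k} b^{3p}. For this to lie in L we would need 3p = 3(p+k), which forces k = 0. But k ≥ 1, so xy^2z ∉ L.
This contradicts the pumping lemma, so L is not regular.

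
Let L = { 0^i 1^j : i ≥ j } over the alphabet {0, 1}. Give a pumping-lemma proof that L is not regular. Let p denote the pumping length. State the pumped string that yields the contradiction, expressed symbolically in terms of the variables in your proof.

Assume L is regular. Let p be the pumping length given by the pumping lemma.
Choose w = 0^p 1^p ∈ L, with |w| = 2p ≥ p.
Write w = xyz as guaranteed by the lemma, with |xy| ≤ p and |y| ≥ 1.
The first p characters of w are 0's, so xy (and hence y) consists only of 0's. Write y = 0^k, 1 ≤ k ≤ p.
Consider xy^0z = xz = 0^{p-k} 1^p. Since k ≥ 1, the 0-count p-k is less than p, so i ≥ j fails; thus xz ∉ L.
This contradicts the pumping lemma, so L is not regular.

0^{p-k} 1^p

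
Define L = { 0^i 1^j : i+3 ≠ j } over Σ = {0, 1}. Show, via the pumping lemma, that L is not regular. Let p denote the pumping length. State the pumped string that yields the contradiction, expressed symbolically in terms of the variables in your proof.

0^{p+p!} 1^{p+p!+3}

Toward a contradiction, assume L is regular with pumping length p.
Choose w = 0^p 1^{p+p!+3}. Since p ≠ (p+p!+3)-3 = p+p!, w ∈ L; and |w| ≥ p.
The pumping lemma gives a decomposition w = xyz where |xy| ≤ p and |y| > 0.
Because |xy| ≤ p and w begins with p copies of 0, we have y = 0^k with 1 ≤ k ≤ p.
Since 1 ≤ k ≤ p, k divides p!; set t = 1 + p!/k. Then xy^t z has p + (p!/k)·k = p + p! copies of 0. Now the 0-count is p+p! and (1-count)-3 = (p+p!+3)-3 = p+p!, so i+3 ≠ j fails. So xy^t z = 0^{p+p!} 1^{p+p!+3} ∉ L.
This contradicts the pumping lemma, so L is not regular.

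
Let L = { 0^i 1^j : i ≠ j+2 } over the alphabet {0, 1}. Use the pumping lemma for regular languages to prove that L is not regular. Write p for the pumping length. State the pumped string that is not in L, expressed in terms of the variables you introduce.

0^{p+p!} 1^{p+p!-2}

Toward a contradiction, assume L is regular with pumping length p.
Choose w = 0^p 1^{p+p!-2}. Since p ≠ (p+p!-2)+2 = p+p!, w ∈ L; and |w| ≥ p.
The pumping lemma gives a decomposition w = xyz where |xy| ≤ p and |y| > 0.
Because |xy| ≤ p and w begins with p copies of 0, we have y = 0^k with 1 ≤ k ≤ p.
Since 1 ≤ k ≤ p, k divides p!; set t = 1 + p!/k. Then xy^t z has p + (p!/k)·k = p + p! copies of 0. Now the 0-count is p+p! and (1-count)+2 = (p+p!-2)+2 = p+p!, so i ≠ j+2 fails. So xy^t z = 0^{p+p!} 1^{p+p!-2} ∉ L.
This contradicts the pumping lemma, so L is not regular.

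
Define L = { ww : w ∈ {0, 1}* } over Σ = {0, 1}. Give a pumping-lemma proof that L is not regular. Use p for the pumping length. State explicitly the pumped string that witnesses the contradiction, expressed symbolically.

0^{p+k} 1^p 0^p 1^p

Suppose for contradiction that L is regular, and let p be the pumping length.
Take w = 0^p 1^p 0^p 1^p = uu where u = 0^p1^p; then w ∈ L and |w| = 4p ≥ p.
By the pumping lemma, w = xyz with |xy| ≤ p and |y| ≥ 1.
The first p characters of w are 0's, so xy (and hence y) consists only of 0's. Write y = 0^k, 1 ≤ k ≤ p.
Pump with i = 2: xy^2z = 0^{p+k} 1^p 0^p 1^p, of length 4p+k. Suppose this equals vv. The string starts with 0 and ends with 1, so v does too; thus the boundary between the two copies of v is a 1→0 transition. There is exactly one such transition, at position 2p+k, so |v| = 2p+k and |vv| = 4p+2k ≠ 4p+k since k ≥ 1. So xy^2z ∉ L.
Contradiction. Therefore L is not regular.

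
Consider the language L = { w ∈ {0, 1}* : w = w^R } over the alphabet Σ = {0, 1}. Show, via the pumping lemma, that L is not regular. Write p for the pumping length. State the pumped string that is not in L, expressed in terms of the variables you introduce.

Suppose for contradiction that L is regular, and let p be the pumping length.
Take w = 0^p 1 0^p, a palindrome of length 2p+1 ≥ p.
By the pumping lemma, w = xyz with |xy| ≤ p and |y| ≥ 1.
Since the first p symbols of w are all 0's and |xy| ≤ p, y lies entirely in the leading 0-block: y = 0^k for some k with 1 ≤ k ≤ p.
Pump with i = 2: xy^2z = 0^{p+k} 1 0^p. Its reverse is 0^p 1 0^{p+k}, which differs from xy^2z since k ≥ 1. So xy^2z is not a palindrome and xy^2z ∉ L.
This is a contradiction; hence L is not regular.

0^{p+k} 1 0^p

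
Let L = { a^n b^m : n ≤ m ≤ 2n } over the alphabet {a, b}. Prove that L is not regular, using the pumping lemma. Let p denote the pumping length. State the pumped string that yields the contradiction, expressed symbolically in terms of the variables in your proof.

a^{p+k} b^p

Suppose for contradiction that L is regular, and let p be the pumping length.
Take w = a^p b^p ∈ L (since p ≤ p ≤ 2p), with |w| = 2p ≥ p.
By the pumping lemma, w = xyz with |xy| ≤ p and y is nonempty.
Since the first p symbols of w are all a's and |xy| ≤ p, y lies entirely in the leading a-block: y = a^k for some k with 1 ≤ k ≤ p.
Pump with i = 2: xy^2z = a^{p+k} b^p. Now n = p+k > p = m, so the condition n ≤ m fails. Thus xy^2z ∉ L.
This contradicts the pumping lemma, so L is not regular.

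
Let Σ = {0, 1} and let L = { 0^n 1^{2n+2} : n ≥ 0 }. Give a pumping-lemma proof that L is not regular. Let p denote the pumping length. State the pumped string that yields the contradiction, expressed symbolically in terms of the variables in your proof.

Suppose for contradiction that L is regular, and let p be the pumping length.
Let w = 0^p 1^{2p+2} ∈ L; note |w| = 3p+2 ≥ p.
The pumping lemma gives a decomposition w = xyz where |xy| ≤ p and |y| ≥ 1.
Because |xy| ≤ p and w begins with p copies of 0, we have y = 0^k with 1 ≤ k ≤ p.
Pump with i = 2: xy^2z = 0^{p+k} 1^{2p+2}. For this to lie in L we would need 2p+2 = 2(p+k)+2, which forces k = 0. But k ≥ 1, so xy^2z ∉ L.
This is a contradiction; hence L is not regular.

0^{p+k} 1^{2p+2}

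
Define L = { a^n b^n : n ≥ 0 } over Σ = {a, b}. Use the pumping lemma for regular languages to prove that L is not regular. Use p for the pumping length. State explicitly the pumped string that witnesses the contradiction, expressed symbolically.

a^{p+k} b^p

Suppose for contradiction that L is regular, and let p be the pumping length.
Let w = a^p b^p ∈ L; note |w| = 2p ≥ p.
Write w = xyz as guaranteed by the lemma, with |xy| ≤ p and y is nonempty.
Because |xy| ≤ p and w begins with p copies of a, we have y = a^k with 1 ≤ k ≤ p.
Pump with i = 2: xy^2z = a^{p+k} b^p. For this to lie in L we would need p = p+k, which forces k = 0. But k ≥ 1, so xy^2z ∉ L.
This is a contradiction; hence L is not regular.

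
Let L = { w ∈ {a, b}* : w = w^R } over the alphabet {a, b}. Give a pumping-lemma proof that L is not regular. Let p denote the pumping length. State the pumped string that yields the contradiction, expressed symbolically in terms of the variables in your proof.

Assume L is regular; let p be its pumping constant.
Take w = a^p b a^p, a palindrome of length 2p+1 ≥ p.
The pumping lemma gives a decomposition w = xyz where |xy| ≤ p and |y| ≥ 1.
The first p characters of w are a's, so xy (and hence y) consists only of a's. Write y = a^k, 1 ≤ k ≤ p.
Pump with i = 2: xy^2z = a^{p+k} b a^p. Its reverse is a^p b a^{p+k}, which differs from xy^2z since k ≥ 1. So xy^2z is not a palindrome and xy^2z ∉ L.
This is a contradiction; hence L is not regular.

a^{p+k} b a^p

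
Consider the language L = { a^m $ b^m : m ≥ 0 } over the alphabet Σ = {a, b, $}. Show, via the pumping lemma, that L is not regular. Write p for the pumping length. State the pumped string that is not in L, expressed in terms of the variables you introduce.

a^{p+k} $ b^p

Assume L is regular. Let p be the pumping length given by the pumping lemma.
Take w = a^p $ b^p ∈ L with |w| = 2p+1 ≥ p.
By the pumping lemma, w = xyz with |xy| ≤ p and |y| ≥ 1.
The first p characters of w are a's, so xy (and hence y) consists only of a's. Write y = a^k, 1 ≤ k ≤ p.
Pump with i = 2: xy^2z = a^{p+k} $ b^p, which would require p+k = p. But k ≥ 1, so xy^2z ∉ L.
Contradiction. Therefore L is not regular.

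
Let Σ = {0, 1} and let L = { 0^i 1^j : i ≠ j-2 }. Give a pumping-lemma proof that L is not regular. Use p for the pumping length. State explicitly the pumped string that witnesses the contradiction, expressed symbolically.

0^{p+p!} 1^{p+p!+2}

Suppose for contradiction that L is regular, and let p be the pumping length.
Choose w = 0^p 1^{p+p!+2}. Since p ≠ (p+p!+2)-2 = p+p!, w ∈ L; and |w| ≥ p.
By the pumping lemma, w = xyz with |xy| ≤ p and |y| > 0.
Because |xy| ≤ p and w begins with p copies of 0, we have y = 0^k with 1 ≤ k ≤ p.
Since 1 ≤ k ≤ p, k divides p!; set t = 1 + p!/k. Then xy^t z has p + (p!/k)·k = p + p! copies of 0. Now the 0-count is p+p! and (1-count)-2 = (p+p!+2)-2 = p+p!, so i ≠ j-2 fails. So xy^t z = 0^{p+p!} 1^{p+p!+2} ∉ L.
Contradiction. Therefore L is not regular.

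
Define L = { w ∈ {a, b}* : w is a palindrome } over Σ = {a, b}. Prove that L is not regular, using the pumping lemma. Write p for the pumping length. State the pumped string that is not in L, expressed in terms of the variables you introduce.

Assume L is regular. Let p be the pumping length given by the pumping lemma.
Take w = a^p b a^p, a palindrome of length 2p+1 ≥ p.
Write w = xyz as guaranteed by the lemma, with |xy| ≤ p and y is nonempty.
Since the first p symbols of w are all a's and |xy| ≤ p, y lies entirely in the leading a-block: y = a^k for some k with 1 ≤ k ≤ p.
Pump with i = 2: xy^2z = a^{p+k} b a^p. Its reverse is a^p b a^{p+k}, which differs from xy^2z since k ≥ 1. So xy^2z is not a palindrome and xy^2z ∉ L.
This contradicts the pumping lemma, so L is not regular.

a^{p+k} b a^p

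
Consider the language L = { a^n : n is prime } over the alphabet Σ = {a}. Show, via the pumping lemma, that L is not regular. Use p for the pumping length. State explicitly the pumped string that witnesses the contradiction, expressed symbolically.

a^{q(1+k)}

Suppose for contradiction that L is regular, and let p be the pumping length.
Let q be a prime with q ≥ p+2 (infinitely many primes exist), and take w = a^q ∈ L with |w| = q ≥ p.
The pumping lemma gives a decomposition w = xyz where |xy| ≤ p and |y| > 0.
Then y = a^k for some k with 1 ≤ k ≤ p.
Since 1 ≤ k ≤ p, |xz| = q-k. Pump with i = q+1: |xy^{q+1}z| = (q-k)+(q+1)k = q+qk = q(1+k), which is composite (both factors ≥ 2). So xy^{q+1}z = a^{q(1+k)} ∉ L.
This contradicts the pumping lemma, so L is not regular.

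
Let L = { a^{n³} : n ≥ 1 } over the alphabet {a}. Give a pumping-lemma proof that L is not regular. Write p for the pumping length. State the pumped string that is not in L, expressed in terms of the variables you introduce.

a^{p³+k}

Assume L is regular. Let p be the pumping length given by the pumping lemma.
Take w = a^{p³} ∈ L with |w| = p³ ≥ p.
The pumping lemma gives a decomposition w = xyz where |xy| ≤ p and |y| > 0.
Then y = a^k for some k with 1 ≤ k ≤ p.
Pump with i = 2: xy^2z = a^{p³+k}. Since 1 ≤ k ≤ p, p³ < p³+k ≤ p³+p < p³+3p²+3p+1 = (p+1)³, so p³+k is not a perfect cube. So xy^2z ∉ L.
This is a contradiction; hence L is not regular.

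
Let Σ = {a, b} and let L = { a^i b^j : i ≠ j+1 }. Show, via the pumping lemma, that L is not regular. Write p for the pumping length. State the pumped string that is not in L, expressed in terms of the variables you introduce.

a^{p+p!} b^{p+p!-1}

Assume L is regular. Let p be the pumping length given by the pumping lemma.
Choose w = a^p b^{p+p!-1}. Since p ≠ (p+p!-1)+1 = p+p!, w ∈ L; and |w| ≥ p.
Write w = xyz as guaranteed by the lemma, with |xy| ≤ p and |y| ≥ 1.
Because |xy| ≤ p and w begins with p copies of a, we have y = a^k with 1 ≤ k ≤ p.
Since 1 ≤ k ≤ p, k divides p!; set t = 1 + p!/k. Then xy^t z has p + (p!/k)·k = p + p! copies of a. Now the a-count is p+p! and (b-count)+1 = (p+p!-1)+1 = p+p!, so i ≠ j+1 fails. So xy^t z = a^{p+p!} b^{p+p!-1} ∉ L.
This contradicts the pumping lemma, so L is not regular.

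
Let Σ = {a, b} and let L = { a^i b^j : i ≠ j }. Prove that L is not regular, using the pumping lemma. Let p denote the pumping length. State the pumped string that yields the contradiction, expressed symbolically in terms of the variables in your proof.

a^{p+p!} b^{p+p!}

Toward a contradiction, assume L is regular with pumping length p.
Choose w = a^p b^{p+p!}. Since p ≠ p+p!, w ∈ L; and |w| ≥ p.
By the pumping lemma, w = xyz with |xy| ≤ p and y is nonempty.
Because |xy| ≤ p and w begins with p copies of a, we have y = a^k with 1 ≤ k ≤ p.
Since 1 ≤ k ≤ p, k divides p!; set t = 1 + p!/k. Then xy^t z has p + (p!/k)·k = p + p! copies of a. Now the a-count equals the b-count, so i ≠ j fails. So xy^t z = a^{p+p!} b^{p+p!} ∉ L.
Contradiction. Therefore L is not regular.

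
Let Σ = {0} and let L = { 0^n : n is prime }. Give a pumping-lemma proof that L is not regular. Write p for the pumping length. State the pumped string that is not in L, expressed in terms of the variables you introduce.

Assume L is regular. Let p be the pumping length given by the pumping lemma.
Let q be a prime with q ≥ p+2 (infinitely many primes exist), and take w = 0^q ∈ L with |w| = q ≥ p.
By the pumping lemma, w = xyz with |xy| ≤ p and |y| > 0.
Then y = 0^k for some k with 1 ≤ k ≤ p.
Since 1 ≤ k ≤ p, |xz| = q-k. Pump with i = q+1: |xy^{q+1}z| = (q-k)+(q+1)k = q+qk = q(1+k), which is composite (both factors ≥ 2). So xy^{q+1}z = 0^{q(1+k)} ∉ L.
This is a contradiction; hence L is not regular.

0^{q(1+k)}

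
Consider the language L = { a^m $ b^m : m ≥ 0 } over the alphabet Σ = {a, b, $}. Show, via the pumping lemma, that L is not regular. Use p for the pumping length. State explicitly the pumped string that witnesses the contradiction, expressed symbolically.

a^{p+k} $ b^p

Assume L is regular; let p be its pumping constant.
Take w = a^p $ b^p ∈ L with |w| = 2p+1 ≥ p.
Write w = xyz as guaranteed by the lemma, with |xy| ≤ p and |y| > 0.
Since the first p symbols of w are all a's and |xy| ≤ p, y lies entirely in the leading a-block: y = a^k for some k with 1 ≤ k ≤ p.
Pump with i = 2: xy^2z = a^{p+k} $ b^p, which would require p+k = p. But k ≥ 1, so xy^2z ∉ L.
This contradicts the pumping lemma, so L is not regular.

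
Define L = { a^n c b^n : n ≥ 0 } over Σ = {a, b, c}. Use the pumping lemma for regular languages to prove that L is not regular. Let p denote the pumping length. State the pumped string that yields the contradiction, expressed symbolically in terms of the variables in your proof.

Toward a contradiction, assume L is regular with pumping length p.
Take w = a^p c b^p ∈ L with |w| = 2p+1 ≥ p.
By the pumping lemma, w = xyz with |xy| ≤ p and |y| > 0.
The first p characters of w are a's, so xy (and hence y) consists only of a's. Write y = a^k, 1 ≤ k ≤ p.
Pump with i = 2: xy^2z = a^{p+k} c b^p, which would require p+k = p. But k ≥ 1, so xy^2z ∉ L.
This is a contradiction; hence L is not regular.

a^{p+k} c b^p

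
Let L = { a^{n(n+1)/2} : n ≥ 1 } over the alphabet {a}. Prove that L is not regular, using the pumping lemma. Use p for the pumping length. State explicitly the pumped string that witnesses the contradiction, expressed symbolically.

Suppose for contradiction that L is regular, and let p be the pumping length.
Take w = a^{p(p+1)/2} ∈ L with |w| = p(p+1)/2 ≥ p.
By the pumping lemma, w = xyz with |xy| ≤ p and y is nonempty.
Then y = a^k for some k with 1 ≤ k ≤ p.
Pump with i = 2: xy^2z = a^{p(p+1)/2+k}. Since 1 ≤ k ≤ p, p(p+1)/2 < p(p+1)/2+k ≤ p(p+1)/2+p < (p+1)(p+2)/2, so p(p+1)/2+k is strictly between consecutive triangular numbers. So xy^2z ∉ L.
Contradiction. Therefore L is not regular.

a^{p(p+1)/2+k}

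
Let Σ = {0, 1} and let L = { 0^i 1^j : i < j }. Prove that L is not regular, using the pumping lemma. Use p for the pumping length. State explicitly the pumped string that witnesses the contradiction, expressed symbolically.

0^{p+k} 1^{p+1}

Toward a contradiction, assume L is regular with pumping length p.
Choose w = 0^p 1^{p+1} ∈ L, with |w| = 2p+1 ≥ p.
Write w = xyz as guaranteed by the lemma, with |xy| ≤ p and |y| > 0.
The first p characters of w are 0's, so xy (and hence y) consists only of 0's. Write y = 0^k, 1 ≤ k ≤ p.
Consider xy^2z = 0^{p+k} 1^{p+1}. Since k ≥ 1, the 0-count p+k is at least p+1, so i < j fails; thus xy^2z ∉ L.
This contradicts the pumping lemma, so L is not regular.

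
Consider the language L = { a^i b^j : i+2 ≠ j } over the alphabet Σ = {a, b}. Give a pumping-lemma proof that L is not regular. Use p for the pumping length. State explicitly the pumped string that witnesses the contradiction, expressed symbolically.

a^{p+p!} b^{p+p!+2}

Assume L is regular. Let p be the pumping length given by the pumping lemma.
Choose w = a^p b^{p+p!+2}. Since p ≠ (p+p!+2)-2 = p+p!, w ∈ L; and |w| ≥ p.
By the pumping lemma, w = xyz with |xy| ≤ p and |y| ≥ 1.
Since the first p symbols of w are all a's and |xy| ≤ p, y lies entirely in the leading a-block: y = a^k for some k with 1 ≤ k ≤ p.
Since 1 ≤ k ≤ p, k divides p!; set t = 1 + p!/k. Then xy^t z has p + (p!/k)·k = p + p! copies of a. Now the a-count is p+p! and (b-count)-2 = (p+p!+2)-2 = p+p!, so i+2 ≠ j fails. So xy^t z = a^{p+p!} b^{p+p!+2} ∉ L.
This contradicts the pumping lemma, so L is not regular.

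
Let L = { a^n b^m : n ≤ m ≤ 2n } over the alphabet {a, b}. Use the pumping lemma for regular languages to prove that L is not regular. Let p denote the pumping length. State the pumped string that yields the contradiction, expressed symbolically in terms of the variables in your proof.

Suppose for contradiction that L is regular, and let p be the pumping length.
Take w = a^p b^p ∈ L (since p ≤ p ≤ 2p), with |w| = 2p ≥ p.
The pumping lemma gives a decomposition w = xyz where |xy| ≤ p and |y| > 0.
Since the first p symbols of w are all a's and |xy| ≤ p, y lies entirely in the leading a-block: y = a^k for some k with 1 ≤ k ≤ p.
Pump with i = 2: xy^2z = a^{p+k} b^p. Now n = p+k > p = m, so the condition n ≤ m fails. Thus xy^2z ∉ L.
This contradicts the pumping lemma, so L is not regular.

a^{p+k} b^p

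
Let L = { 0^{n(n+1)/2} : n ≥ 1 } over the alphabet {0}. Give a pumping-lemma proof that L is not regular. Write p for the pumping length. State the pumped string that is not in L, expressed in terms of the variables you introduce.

0^{p(p+1)/2+k}

Toward a contradiction, assume L is regular with pumping length p.
Take w = 0^{p(p+1)/2} ∈ L with |w| = p(p+1)/2 ≥ p.
The pumping lemma gives a decomposition w = xyz where |xy| ≤ p and y is nonempty.
Then y = 0^k for some k with 1 ≤ k ≤ p.
Pump with i = 2: xy^2z = 0^{p(p+1)/2+k}. Since 1 ≤ k ≤ p, p(p+1)/2 < p(p+1)/2+k ≤ p(p+1)/2+p < (p+1)(p+2)/2, so p(p+1)/2+k is strictly between consecutive triangular numbers. So xy^2z ∉ L.
This contradicts the pumping lemma, so L is not regular.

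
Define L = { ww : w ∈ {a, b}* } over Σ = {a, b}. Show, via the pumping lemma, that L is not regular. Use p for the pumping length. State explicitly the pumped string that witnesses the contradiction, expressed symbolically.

a^{p+k} b^p a^p b^p

Assume L is regular. Let p be the pumping length given by the pumping lemma.
Take w = a^p b^p a^p b^p = uu where u = a^pb^p; then w ∈ L and |w| = 4p ≥ p.
By the pumping lemma, w = xyz with |xy| ≤ p and |y| > 0.
Because |xy| ≤ p and w begins with p copies of a, we have y = a^k with 1 ≤ k ≤ p.
Pump with i = 2: xy^2z = a^{p+k} b^p a^p b^p, of length 4p+k. Suppose this equals vv. The string starts with a and ends with b, so v does too; thus the boundary between the two copies of v is a b→a transition. There is exactly one such transition, at position 2p+k, so |v| = 2p+k and |vv| = 4p+2k ≠ 4p+k since k ≥ 1. So xy^2z ∉ L.
Contradiction. Therefore L is not regular.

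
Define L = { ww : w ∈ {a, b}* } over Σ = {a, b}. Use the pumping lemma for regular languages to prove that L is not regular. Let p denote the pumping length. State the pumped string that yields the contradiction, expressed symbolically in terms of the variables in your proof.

Assume L is regular; let p be its pumping constant.
Take w = a^p b^p a^p b^p = uu where u = a^pb^p; then w ∈ L and |w| = 4p ≥ p.
The pumping lemma gives a decomposition w = xyz where |xy| ≤ p and |y| ≥ 1.
Because |xy| ≤ p and w begins with p copies of a, we have y = a^k with 1 ≤ k ≤ p.
Pump with i = 2: xy^2z = a^{p+k} b^p a^p b^p, of length 4p+k. Suppose this equals vv. The string starts with a and ends with b, so v does too; thus the boundary between the two copies of v is a b→a transition. There is exactly one such transition, at position 2p+k, so |v| = 2p+k and |vv| = 4p+2k ≠ 4p+k since k ≥ 1. So xy^2z ∉ L.
This is a contradiction; hence L is not regular.

a^{p+k} b^p a^p b^p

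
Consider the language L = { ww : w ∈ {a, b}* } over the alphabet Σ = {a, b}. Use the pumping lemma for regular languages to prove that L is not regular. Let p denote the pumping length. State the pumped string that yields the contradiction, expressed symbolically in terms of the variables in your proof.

a^{p+k} b^p a^p b^p

Assume L is regular. Let p be the pumping length given by the pumping lemma.
Take w = a^p b^p a^p b^p = uu where u = a^pb^p; then w ∈ L and |w| = 4p ≥ p.
The pumping lemma gives a decomposition w = xyz where |xy| ≤ p and y is nonempty.
Because |xy| ≤ p and w begins with p copies of a, we have y = a^k with 1 ≤ k ≤ p.
Pump with i = 2: xy^2z = a^{p+k} b^p a^p b^p, of length 4p+k. Suppose this equals vv. The string starts with a and ends with b, so v does too; thus the boundary between the two copies of v is a b→a transition. There is exactly one such transition, at position 2p+k, so |v| = 2p+k and |vv| = 4p+2k ≠ 4p+k since k ≥ 1. So xy^2z ∉ L.
This contradicts the pumping lemma, so L is not regular.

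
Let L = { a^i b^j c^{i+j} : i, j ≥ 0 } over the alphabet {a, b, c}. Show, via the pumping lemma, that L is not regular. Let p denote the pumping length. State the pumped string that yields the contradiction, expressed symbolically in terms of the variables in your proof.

a^{p+k} b^p c^{2p}

Assume L is regular; let p be its pumping constant.
Take w = a^p b^p c^{2p} ∈ L (with i=j=p, i+j=2p), |w| = 4p ≥ p.
By the pumping lemma, w = xyz with |xy| ≤ p and y is nonempty.
Because |xy| ≤ p and w begins with p copies of a, we have y = a^k with 1 ≤ k ≤ p.
Consider xy^2z = a^{p+k} b^p c^{2p}. Now the a- and b-counts sum to 2p+k, but the c-count is 2p ≠ 2p+k. So xy^2z ∉ L.
This is a contradiction; hence L is not regular.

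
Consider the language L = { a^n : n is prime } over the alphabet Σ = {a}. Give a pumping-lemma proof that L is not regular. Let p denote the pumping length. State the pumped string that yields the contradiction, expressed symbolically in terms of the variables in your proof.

Assume L is regular. Let p be the pumping length given by the pumping lemma.
Let q be a prime with q ≥ p+2 (infinitely many primes exist), and take w = a^q ∈ L with |w| = q ≥ p.
The pumping lemma gives a decomposition w = xyz where |xy| ≤ p and |y| ≥ 1.
Then y = a^k for some k with 1 ≤ k ≤ p.
Since 1 ≤ k ≤ p, |xz| = q-k. Pump with i = q+1: |xy^{q+1}z| = (q-k)+(q+1)k = q+qk = q(1+k), which is composite (both factors ≥ 2). So xy^{q+1}z = a^{q(1+k)} ∉ L.
This contradicts the pumping lemma, so L is not regular.

a^{q(1+k)}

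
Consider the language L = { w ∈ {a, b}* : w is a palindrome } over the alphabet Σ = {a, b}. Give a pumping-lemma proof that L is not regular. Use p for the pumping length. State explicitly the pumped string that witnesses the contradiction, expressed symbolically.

a^{p+k} b a^p

Assume L is regular. Let p be the pumping length given by the pumping lemma.
Take w = a^p b a^p, a palindrome of length 2p+1 ≥ p.
Write w = xyz as guaranteed by the lemma, with |xy| ≤ p and |y| ≥ 1.
The first p characters of w are a's, so xy (and hence y) consists only of a's. Write y = a^k, 1 ≤ k ≤ p.
Pump with i = 2: xy^2z = a^{p+k} b a^p. Its reverse is a^p b a^{p+k}, which differs from xy^2z since k ≥ 1. So xy^2z is not a palindrome and xy^2z ∉ L.
This is a contradiction; hence L is not regular.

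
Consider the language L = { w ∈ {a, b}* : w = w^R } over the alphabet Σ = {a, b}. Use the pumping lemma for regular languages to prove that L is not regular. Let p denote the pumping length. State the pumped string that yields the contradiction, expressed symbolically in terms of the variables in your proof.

a^{p+k} b a^p

Assume L is regular. Let p be the pumping length given by the pumping lemma.
Take w = a^p b a^p, a palindrome of length 2p+1 ≥ p.
By the pumping lemma, w = xyz with |xy| ≤ p and y is nonempty.
The first p characters of w are a's, so xy (and hence y) consists only of a's. Write y = a^k, 1 ≤ k ≤ p.
Pump with i = 2: xy^2z = a^{p+k} b a^p. Its reverse is a^p b a^{p+k}, which differs from xy^2z since k ≥ 1. So xy^2z is not a palindrome and xy^2z ∉ L.
Contradiction. Therefore L is not regular.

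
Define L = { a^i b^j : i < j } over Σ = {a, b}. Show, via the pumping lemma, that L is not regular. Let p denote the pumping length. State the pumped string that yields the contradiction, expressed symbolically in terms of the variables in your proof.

a^{p+k} b^{p+1}

Suppose for contradiction that L is regular, and let p be the pumping length.
Choose w = a^p b^{p+1} ∈ L, with |w| = 2p+1 ≥ p.
Write w = xyz as guaranteed by the lemma, with |xy| ≤ p and |y| > 0.
The first p characters of w are a's, so xy (and hence y) consists only of a's. Write y = a^k, 1 ≤ k ≤ p.
Consider xy^2z = a^{p+k} b^{p+1}. Since k ≥ 1, the a-count p+k is at least p+1, so i < j fails; thus xy^2z ∉ L.
This is a contradiction; hence L is not regular.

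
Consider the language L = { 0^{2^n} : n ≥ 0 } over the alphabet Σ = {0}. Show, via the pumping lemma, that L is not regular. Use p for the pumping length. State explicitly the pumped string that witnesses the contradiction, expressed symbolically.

Assume L is regular. Let p be the pumping length given by the pumping lemma.
Take w = 0^{2^p} ∈ L with |w| = 2^p ≥ p.
Write w = xyz as guaranteed by the lemma, with |xy| ≤ p and |y| > 0.
Then y = 0^k for some k with 1 ≤ k ≤ p.
Pump with i = 2: xy^2z = 0^{2^p+k}. Since 1 ≤ k ≤ p < 2^p, we have 2^p < 2^p+k < 2^{p+1}, so 2^p+k is not a power of 2. So xy^2z ∉ L.
This is a contradiction; hence L is not regular.

0^{2^p+k}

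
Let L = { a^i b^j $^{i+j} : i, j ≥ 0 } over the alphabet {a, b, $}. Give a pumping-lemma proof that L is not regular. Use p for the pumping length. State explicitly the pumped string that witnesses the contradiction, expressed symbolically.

Toward a contradiction, assume L is regular with pumping length p.
Take w = a^p b^p $^{2p} ∈ L (with i=j=p, i+j=2p), |w| = 4p ≥ p.
Write w = xyz as guaranteed by the lemma, with |xy| ≤ p and |y| ≥ 1.
Because |xy| ≤ p and w begins with p copies of a, we have y = a^k with 1 ≤ k ≤ p.
Consider xy^2z = a^{p+k} b^p $^{2p}. Now the a- and b-counts sum to 2p+k, but the $-count is 2p ≠ 2p+k. So xy^2z ∉ L.
Contradiction. Therefore L is not regular.

a^{p+k} b^p $^{2p}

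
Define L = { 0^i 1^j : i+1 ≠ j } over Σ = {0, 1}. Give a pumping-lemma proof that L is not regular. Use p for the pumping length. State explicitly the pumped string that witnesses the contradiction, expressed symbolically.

0^{p+p!} 1^{p+p!+1}

Assume L is regular; let p be its pumping constant.
Choose w = 0^p 1^{p+p!+1}. Since p ≠ (p+p!+1)-1 = p+p!, w ∈ L; and |w| ≥ p.
Write w = xyz as guaranteed by the lemma, with |xy| ≤ p and |y| ≥ 1.
Since the first p symbols of w are all 0's and |xy| ≤ p, y lies entirely in the leading 0-block: y = 0^k for some k with 1 ≤ k ≤ p.
Since 1 ≤ k ≤ p, k divides p!; set t = 1 + p!/k. Then xy^t z has p + (p!/k)·k = p + p! copies of 0. Now the 0-count is p+p! and (1-count)-1 = (p+p!+1)-1 = p+p!, so i+1 ≠ j fails. So xy^t z = 0^{p+p!} 1^{p+p!+1} ∉ L.
This contradicts the pumping lemma, so L is not regular.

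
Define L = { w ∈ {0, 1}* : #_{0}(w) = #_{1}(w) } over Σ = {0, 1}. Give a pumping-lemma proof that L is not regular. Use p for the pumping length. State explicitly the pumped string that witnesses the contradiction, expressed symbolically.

0^{p+k} 1^p

Toward a contradiction, assume L is regular with pumping length p.
Choose w = 0^p 1^p ∈ L with |w| = 2p ≥ p.
The pumping lemma gives a decomposition w = xyz where |xy| ≤ p and |y| > 0.
Because |xy| ≤ p and w begins with p copies of 0, we have y = 0^k with 1 ≤ k ≤ p.
Pump with i = 2: xy^2z = 0^{p+k} 1^p has p+k occurrences of 0 but only p of 1. Since k ≥ 1 the counts differ, so xy^2z ∉ L.
This is a contradiction; hence L is not regular.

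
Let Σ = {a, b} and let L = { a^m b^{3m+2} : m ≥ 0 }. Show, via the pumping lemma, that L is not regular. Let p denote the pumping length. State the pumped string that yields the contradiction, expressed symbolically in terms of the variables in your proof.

Assume L is regular; let p be its pumping constant.
Take w = a^p b^{3p+2}. Then w ∈ L and |w| = 4p+2 ≥ p.
By the pumping lemma, w = xyz with |xy| ≤ p and |y| ≥ 1.
The first p characters of w are a's, so xy (and hence y) consists only of a's. Write y = a^k, 1 ≤ k ≤ p.
Pump with i = 2: xy^2z = a^{p+k} b^{3p+2}. For this to lie in L we would need 3p+2 = 3(p+k)+2, which forces k = 0. But k ≥ 1, so xy^2z ∉ L.
Contradiction. Therefore L is not regular.

a^{p+k} b^{3p+2}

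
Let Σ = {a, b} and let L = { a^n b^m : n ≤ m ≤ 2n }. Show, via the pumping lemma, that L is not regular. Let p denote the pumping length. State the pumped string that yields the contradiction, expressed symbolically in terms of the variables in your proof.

Assume L is regular. Let p be the pumping length given by the pumping lemma.
Take w = a^p b^p ∈ L (since p ≤ p ≤ 2p), with |w| = 2p ≥ p.
The pumping lemma gives a decomposition w = xyz where |xy| ≤ p and |y| ≥ 1.
Because |xy| ≤ p and w begins with p copies of a, we have y = a^k with 1 ≤ k ≤ p.
Pump with i = 2: xy^2z = a^{p+k} b^p. Now n = p+k > p = m, so the condition n ≤ m fails. Thus xy^2z ∉ L.
This contradicts the pumping lemma, so L is not regular.

a^{p+k} b^p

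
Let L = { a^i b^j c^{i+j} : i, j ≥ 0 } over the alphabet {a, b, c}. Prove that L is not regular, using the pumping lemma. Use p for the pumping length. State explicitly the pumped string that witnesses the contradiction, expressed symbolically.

Assume L is regular; let p be its pumping constant.
Take w = a^p b^p c^{2p} ∈ L (with i=j=p, i+j=2p), |w| = 4p ≥ p.
Write w = xyz as guaranteed by the lemma, with |xy| ≤ p and y is nonempty.
Since the first p symbols of w are all a's and |xy| ≤ p, y lies entirely in the leading a-block: y = a^k for some k with 1 ≤ k ≤ p.
Consider xy^2z = a^{p+k} b^p c^{2p}. Now the a- and b-counts sum to 2p+k, but the c-count is 2p ≠ 2p+k. So xy^2z ∉ L.
This contradicts the pumping lemma, so L is not regular.

a^{p+k} b^p c^{2p}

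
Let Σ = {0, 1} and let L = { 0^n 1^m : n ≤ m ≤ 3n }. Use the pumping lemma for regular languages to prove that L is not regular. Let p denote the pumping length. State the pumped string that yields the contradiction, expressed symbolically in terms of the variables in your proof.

0^{p+k} 1^p

Assume L is regular; let p be its pumping constant.
Take w = 0^p 1^p ∈ L (since p ≤ p ≤ 3p), with |w| = 2p ≥ p.
By the pumping lemma, w = xyz with |xy| ≤ p and y is nonempty.
Since the first p symbols of w are all 0's and |xy| ≤ p, y lies entirely in the leading 0-block: y = 0^k for some k with 1 ≤ k ≤ p.
Pump with i = 2: xy^2z = 0^{p+k} 1^p. Now n = p+k > p = m, so the condition n ≤ m fails. Thus xy^2z ∉ L.
This is a contradiction; hence L is not regular.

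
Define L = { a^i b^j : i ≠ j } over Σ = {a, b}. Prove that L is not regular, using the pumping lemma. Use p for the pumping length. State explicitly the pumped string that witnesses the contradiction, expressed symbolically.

a^{p+p!} b^{p+p!}

Assume L is regular; let p be its pumping constant.
Choose w = a^p b^{p+p!}. Since p ≠ p+p!, w ∈ L; and |w| ≥ p.
Write w = xyz as guaranteed by the lemma, with |xy| ≤ p and y is nonempty.
Since the first p symbols of w are all a's and |xy| ≤ p, y lies entirely in the leading a-block: y = a^k for some k with 1 ≤ k ≤ p.
Since 1 ≤ k ≤ p, k divides p!; set t = 1 + p!/k. Then xy^t z has p + (p!/k)·k = p + p! copies of a. Now the a-count equals the b-count, so i ≠ j fails. So xy^t z = a^{p+p!} b^{p+p!} ∉ L.
This is a contradiction; hence L is not regular.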